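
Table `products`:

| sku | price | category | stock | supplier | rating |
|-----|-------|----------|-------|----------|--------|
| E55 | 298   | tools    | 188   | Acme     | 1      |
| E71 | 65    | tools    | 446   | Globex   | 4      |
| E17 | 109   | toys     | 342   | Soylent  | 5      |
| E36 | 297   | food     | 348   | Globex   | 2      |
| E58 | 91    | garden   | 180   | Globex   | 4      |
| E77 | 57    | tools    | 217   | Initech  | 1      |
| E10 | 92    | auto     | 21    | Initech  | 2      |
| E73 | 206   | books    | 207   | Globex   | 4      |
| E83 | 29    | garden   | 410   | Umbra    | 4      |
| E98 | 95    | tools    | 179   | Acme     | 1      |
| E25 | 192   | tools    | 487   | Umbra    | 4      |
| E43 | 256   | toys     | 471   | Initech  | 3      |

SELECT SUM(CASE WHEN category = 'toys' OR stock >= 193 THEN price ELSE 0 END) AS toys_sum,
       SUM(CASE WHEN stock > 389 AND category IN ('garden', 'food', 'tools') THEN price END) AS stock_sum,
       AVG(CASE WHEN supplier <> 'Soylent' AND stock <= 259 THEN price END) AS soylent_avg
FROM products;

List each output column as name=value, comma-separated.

[toys_sum: category = 'toys' OR stock >= 193]
sku=E55: ✗
sku=E71: ✓ → 65
sku=E17: ✓ → 109
sku=E36: ✓ → 297
sku=E58: ✗
sku=E77: ✓ → 57
sku=E10: ✗
sku=E73: ✓ → 206
sku=E83: ✓ → 29
sku=E98: ✗
sku=E25: ✓ → 192
sku=E43: ✓ → 256
toys_sum = 65 + 109 + 297 + 57 + 206 + 29 + 192 + 256 = 1211
—
[stock_sum: stock > 389 AND category IN ('garden', 'food', 'tools')]
sku=E55: ✗
sku=E71: ✓ → 65
sku=E17: ✗
sku=E36: ✗
sku=E58: ✗
sku=E77: ✗
sku=E10: ✗
sku=E73: ✗
sku=E83: ✓ → 29
sku=E98: ✗
sku=E25: ✓ → 192
sku=E43: ✗
stock_sum = 65 + 29 + 192 = 286
—
[soylent_avg: supplier <> 'Soylent' AND stock <= 259]
sku=E55: ✓ → 298
sku=E71: ✗
sku=E17: ✗
sku=E36: ✗
sku=E58: ✓ → 91
sku=E77: ✓ → 57
sku=E10: ✓ → 92
sku=E73: ✓ → 206
sku=E83: ✗
sku=E98: ✓ → 95
sku=E25: ✗
sku=E43: ✗
soylent_avg = (298 + 91 + 57 + 92 + 206 + 95) / 6 = 139.8333333333

toys_sum=1211, stock_sum=286, soylent_avg=139.8333333333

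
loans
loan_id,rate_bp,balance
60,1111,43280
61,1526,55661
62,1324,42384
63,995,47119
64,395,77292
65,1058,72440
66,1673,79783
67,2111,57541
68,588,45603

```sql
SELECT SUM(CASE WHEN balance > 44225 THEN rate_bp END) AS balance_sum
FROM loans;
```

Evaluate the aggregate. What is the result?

8346

loan_id=60: ✗
loan_id=61: ✓ → 1526
loan_id=62: ✗
loan_id=63: ✓ → 995
loan_id=64: ✓ → 395
loan_id=65: ✓ → 1058
loan_id=66: ✓ → 1673
loan_id=67: ✓ → 2111
loan_id=68: ✓ → 588
balance_sum = 1526 + 995 + 395 + 1058 + 1673 + 2111 + 588 = 8346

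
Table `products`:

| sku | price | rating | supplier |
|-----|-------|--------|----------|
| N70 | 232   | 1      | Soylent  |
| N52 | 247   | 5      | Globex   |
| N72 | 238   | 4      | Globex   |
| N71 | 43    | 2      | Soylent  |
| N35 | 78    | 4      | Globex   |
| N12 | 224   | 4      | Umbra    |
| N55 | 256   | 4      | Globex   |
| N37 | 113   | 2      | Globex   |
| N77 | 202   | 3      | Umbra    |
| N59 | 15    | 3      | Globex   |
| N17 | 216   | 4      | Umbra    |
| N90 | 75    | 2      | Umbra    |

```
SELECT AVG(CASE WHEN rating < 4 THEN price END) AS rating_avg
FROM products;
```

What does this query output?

sku=N70: ✓ → 232
sku=N52: ✗
sku=N72: ✗
sku=N71: ✓ → 43
sku=N35: ✗
sku=N12: ✗
sku=N55: ✗
sku=N37: ✓ → 113
sku=N77: ✓ → 202
sku=N59: ✓ → 15
sku=N17: ✗
sku=N90: ✓ → 75
rating_avg = (232 + 43 + 113 + 202 + 15 + 75) / 6 = 113.3333333333

113.3333333333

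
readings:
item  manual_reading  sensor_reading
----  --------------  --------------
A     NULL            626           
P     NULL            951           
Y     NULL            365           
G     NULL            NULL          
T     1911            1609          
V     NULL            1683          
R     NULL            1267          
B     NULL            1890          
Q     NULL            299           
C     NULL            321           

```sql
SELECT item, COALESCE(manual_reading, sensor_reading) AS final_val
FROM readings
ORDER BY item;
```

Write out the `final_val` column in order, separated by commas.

626, 1890, 321, NULL, 951, 299, 1267, 1911, 1683, 365

item=A: manual_reading=NULL, sensor_reading=626 → 626
item=B: manual_reading=NULL, sensor_reading=1890 → 1890
item=C: manual_reading=NULL, sensor_reading=321 → 321
item=G: manual_reading=NULL, sensor_reading=NULL (all NULL) → NULL
item=P: manual_reading=NULL, sensor_reading=951 → 951
item=Q: manual_reading=NULL, sensor_reading=299 → 299
item=R: manual_reading=NULL, sensor_reading=1267 → 1267
item=T: manual_reading=1911 → 1911
item=V: manual_reading=NULL, sensor_reading=1683 → 1683
item=Y: manual_reading=NULL, sensor_reading=365 → 365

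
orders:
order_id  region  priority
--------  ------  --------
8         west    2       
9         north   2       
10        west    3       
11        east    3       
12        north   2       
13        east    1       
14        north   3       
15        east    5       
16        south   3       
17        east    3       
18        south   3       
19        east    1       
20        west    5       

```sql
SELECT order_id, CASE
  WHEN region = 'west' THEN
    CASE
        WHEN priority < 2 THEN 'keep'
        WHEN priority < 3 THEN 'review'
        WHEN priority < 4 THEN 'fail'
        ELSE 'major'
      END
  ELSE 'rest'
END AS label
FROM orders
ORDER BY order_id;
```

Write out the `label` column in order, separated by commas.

review, rest, fail, rest, rest, rest, rest, rest, rest, rest, rest, rest, major

order_id=8: region='west' → inner[priority < 3] → review
order_id=9: region='north' → outer ELSE → rest
order_id=10: region='west' → inner[priority < 4] → fail
order_id=11: region='east' → outer ELSE → rest
order_id=12: region='north' → outer ELSE → rest
order_id=13: region='east' → outer ELSE → rest
order_id=14: region='north' → outer ELSE → rest
order_id=15: region='east' → outer ELSE → rest
order_id=16: region='south' → outer ELSE → rest
order_id=17: region='east' → outer ELSE → rest
order_id=18: region='south' → outer ELSE → rest
order_id=19: region='east' → outer ELSE → rest
order_id=20: region='west' → inner[ELSE] → major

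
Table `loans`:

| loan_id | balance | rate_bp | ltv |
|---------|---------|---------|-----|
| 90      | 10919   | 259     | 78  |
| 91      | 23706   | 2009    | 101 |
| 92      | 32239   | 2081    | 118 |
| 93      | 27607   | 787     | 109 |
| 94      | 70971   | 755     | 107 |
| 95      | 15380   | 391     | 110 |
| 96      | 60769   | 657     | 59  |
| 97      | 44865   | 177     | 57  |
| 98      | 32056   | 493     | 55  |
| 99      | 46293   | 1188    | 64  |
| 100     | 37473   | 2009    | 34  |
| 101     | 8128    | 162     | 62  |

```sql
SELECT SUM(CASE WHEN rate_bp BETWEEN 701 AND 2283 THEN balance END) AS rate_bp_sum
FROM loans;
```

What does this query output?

loan_id=90: ✗
loan_id=91: ✓ → 23706
loan_id=92: ✓ → 32239
loan_id=93: ✓ → 27607
loan_id=94: ✓ → 70971
loan_id=95: ✗
loan_id=96: ✗
loan_id=97: ✗
loan_id=98: ✗
loan_id=99: ✓ → 46293
loan_id=100: ✓ → 37473
loan_id=101: ✗
rate_bp_sum = 23706 + 32239 + 27607 + 70971 + 46293 + 37473 = 238289

238289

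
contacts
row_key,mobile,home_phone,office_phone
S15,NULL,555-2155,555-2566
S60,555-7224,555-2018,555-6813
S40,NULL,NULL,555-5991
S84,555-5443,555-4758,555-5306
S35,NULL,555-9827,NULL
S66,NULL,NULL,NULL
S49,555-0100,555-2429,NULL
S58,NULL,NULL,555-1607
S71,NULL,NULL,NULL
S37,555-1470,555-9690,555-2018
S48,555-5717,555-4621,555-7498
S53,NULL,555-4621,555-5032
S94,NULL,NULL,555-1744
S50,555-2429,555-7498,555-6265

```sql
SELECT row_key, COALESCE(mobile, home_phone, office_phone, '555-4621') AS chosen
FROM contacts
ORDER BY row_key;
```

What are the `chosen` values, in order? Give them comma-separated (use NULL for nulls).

555-2155, 555-9827, 555-1470, 555-5991, 555-5717, 555-0100, 555-2429, 555-4621, 555-1607, 555-7224, 555-4621, 555-4621, 555-5443, 555-1744

row_key=S15: mobile=NULL, home_phone=555-2155 → 555-2155
row_key=S35: mobile=NULL, home_phone=555-9827 → 555-9827
row_key=S37: mobile=555-1470 → 555-1470
row_key=S40: mobile=NULL, home_phone=NULL, office_phone=555-5991 → 555-5991
row_key=S48: mobile=555-5717 → 555-5717
row_key=S49: mobile=555-0100 → 555-0100
row_key=S50: mobile=555-2429 → 555-2429
row_key=S53: mobile=NULL, home_phone=555-4621 → 555-4621
row_key=S58: mobile=NULL, home_phone=NULL, office_phone=555-1607 → 555-1607
row_key=S60: mobile=555-7224 → 555-7224
row_key=S66: mobile=NULL, home_phone=NULL, office_phone=NULL, → literal 555-4621 → 555-4621
row_key=S71: mobile=NULL, home_phone=NULL, office_phone=NULL, → literal 555-4621 → 555-4621
row_key=S84: mobile=555-5443 → 555-5443
row_key=S94: mobile=NULL, home_phone=NULL, office_phone=555-1744 → 555-1744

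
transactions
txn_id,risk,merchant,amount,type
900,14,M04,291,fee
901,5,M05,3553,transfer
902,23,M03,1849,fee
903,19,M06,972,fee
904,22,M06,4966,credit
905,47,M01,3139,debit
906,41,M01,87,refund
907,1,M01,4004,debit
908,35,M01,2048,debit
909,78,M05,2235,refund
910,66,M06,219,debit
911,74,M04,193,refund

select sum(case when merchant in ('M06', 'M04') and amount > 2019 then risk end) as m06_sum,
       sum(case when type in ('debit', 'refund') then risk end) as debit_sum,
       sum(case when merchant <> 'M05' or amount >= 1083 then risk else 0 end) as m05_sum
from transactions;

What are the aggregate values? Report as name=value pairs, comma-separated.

[m06_sum: merchant in ('M06', 'M04') and amount > 2019]
txn_id=900: ✗
txn_id=901: ✗
txn_id=902: ✗
txn_id=903: ✗
txn_id=904: ✓ → 22
txn_id=905: ✗
txn_id=906: ✗
txn_id=907: ✗
txn_id=908: ✗
txn_id=909: ✗
txn_id=910: ✗
txn_id=911: ✗
m06_sum = 22
—
[debit_sum: type in ('debit', 'refund')]
txn_id=900: ✗
txn_id=901: ✗
txn_id=902: ✗
txn_id=903: ✗
txn_id=904: ✗
txn_id=905: ✓ → 47
txn_id=906: ✓ → 41
txn_id=907: ✓ → 1
txn_id=908: ✓ → 35
txn_id=909: ✓ → 78
txn_id=910: ✓ → 66
txn_id=911: ✓ → 74
debit_sum = 47 + 41 + 1 + 35 + 78 + 66 + 74 = 342
—
[m05_sum: merchant <> 'M05' or amount >= 1083]
txn_id=900: ✓ → 14
txn_id=901: ✓ → 5
txn_id=902: ✓ → 23
txn_id=903: ✓ → 19
txn_id=904: ✓ → 22
txn_id=905: ✓ → 47
txn_id=906: ✓ → 41
txn_id=907: ✓ → 1
txn_id=908: ✓ → 35
txn_id=909: ✓ → 78
txn_id=910: ✓ → 66
txn_id=911: ✓ → 74
m05_sum = 14 + 5 + 23 + 19 + 22 + 47 + 41 + 1 + 35 + 78 + 66 + 74 = 425

m06_sum=22, debit_sum=342, m05_sum=425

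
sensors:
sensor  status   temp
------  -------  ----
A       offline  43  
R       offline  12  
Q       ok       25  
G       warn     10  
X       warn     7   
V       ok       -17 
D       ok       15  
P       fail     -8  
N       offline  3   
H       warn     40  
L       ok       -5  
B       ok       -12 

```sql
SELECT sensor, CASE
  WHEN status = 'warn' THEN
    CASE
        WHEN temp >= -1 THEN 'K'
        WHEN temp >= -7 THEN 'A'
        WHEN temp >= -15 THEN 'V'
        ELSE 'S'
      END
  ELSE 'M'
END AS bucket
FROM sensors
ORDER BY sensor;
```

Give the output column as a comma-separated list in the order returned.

sensor=A: status='offline' → outer ELSE → M
sensor=B: status='ok' → outer ELSE → M
sensor=D: status='ok' → outer ELSE → M
sensor=G: status='warn' → inner[temp >= -1] → K
sensor=H: status='warn' → inner[temp >= -1] → K
sensor=L: status='ok' → outer ELSE → M
sensor=N: status='offline' → outer ELSE → M
sensor=P: status='fail' → outer ELSE → M
sensor=Q: status='ok' → outer ELSE → M
sensor=R: status='offline' → outer ELSE → M
sensor=V: status='ok' → outer ELSE → M
sensor=X: status='warn' → inner[temp >= -1] → K

M, M, M, K, K, M, M, M, M, M, M, K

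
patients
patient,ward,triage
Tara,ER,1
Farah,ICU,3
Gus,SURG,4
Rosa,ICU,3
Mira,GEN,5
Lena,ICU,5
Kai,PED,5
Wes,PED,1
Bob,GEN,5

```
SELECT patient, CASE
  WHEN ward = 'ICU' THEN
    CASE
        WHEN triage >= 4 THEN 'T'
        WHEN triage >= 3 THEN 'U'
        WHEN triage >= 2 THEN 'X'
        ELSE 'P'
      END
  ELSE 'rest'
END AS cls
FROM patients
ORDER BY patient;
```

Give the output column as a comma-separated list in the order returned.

patient=Bob: ward='GEN' → outer ELSE → rest
patient=Farah: ward='ICU' → inner[triage >= 3] → U
patient=Gus: ward='SURG' → outer ELSE → rest
patient=Kai: ward='PED' → outer ELSE → rest
patient=Lena: ward='ICU' → inner[triage >= 4] → T
patient=Mira: ward='GEN' → outer ELSE → rest
patient=Rosa: ward='ICU' → inner[triage >= 3] → U
patient=Tara: ward='ER' → outer ELSE → rest
patient=Wes: ward='PED' → outer ELSE → rest

rest, U, rest, rest, T, rest, U, rest, rest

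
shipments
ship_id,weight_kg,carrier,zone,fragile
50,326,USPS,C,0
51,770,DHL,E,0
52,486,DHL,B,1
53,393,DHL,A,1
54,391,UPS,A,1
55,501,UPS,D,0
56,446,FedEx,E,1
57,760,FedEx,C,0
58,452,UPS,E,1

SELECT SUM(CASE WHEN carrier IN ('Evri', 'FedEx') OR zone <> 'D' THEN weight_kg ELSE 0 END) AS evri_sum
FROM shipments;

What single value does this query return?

4024

ship_id=50: ✓ → 326
ship_id=51: ✓ → 770
ship_id=52: ✓ → 486
ship_id=53: ✓ → 393
ship_id=54: ✓ → 391
ship_id=55: ✗
ship_id=56: ✓ → 446
ship_id=57: ✓ → 760
ship_id=58: ✓ → 452
evri_sum = 326 + 770 + 486 + 393 + 391 + 446 + 760 + 452 = 4024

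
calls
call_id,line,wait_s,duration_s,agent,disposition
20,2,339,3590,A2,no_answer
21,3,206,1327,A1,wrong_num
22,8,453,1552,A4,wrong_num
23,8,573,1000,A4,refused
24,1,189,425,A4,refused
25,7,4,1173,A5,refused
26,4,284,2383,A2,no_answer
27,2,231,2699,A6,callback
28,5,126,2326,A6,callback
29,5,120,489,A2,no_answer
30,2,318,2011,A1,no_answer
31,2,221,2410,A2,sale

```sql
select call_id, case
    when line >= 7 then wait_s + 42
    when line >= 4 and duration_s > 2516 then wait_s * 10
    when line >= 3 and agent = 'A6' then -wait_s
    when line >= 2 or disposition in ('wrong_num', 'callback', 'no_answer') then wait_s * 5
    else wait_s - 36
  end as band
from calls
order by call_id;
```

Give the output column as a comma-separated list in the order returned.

call_id=20: line >= 2 or disposition in ('wrong_num', 'callback', 'no_answer') → 1695
call_id=21: line >= 2 or disposition in ('wrong_num', 'callback', 'no_answer') → 1030
call_id=22: line >= 7 → 495
call_id=23: line >= 7 → 615
call_id=24: ELSE → 153
call_id=25: line >= 7 → 46
call_id=26: line >= 2 or disposition in ('wrong_num', 'callback', 'no_answer') → 1420
call_id=27: line >= 2 or disposition in ('wrong_num', 'callback', 'no_answer') → 1155
call_id=28: line >= 3 and agent = 'A6' → -126
call_id=29: line >= 2 or disposition in ('wrong_num', 'callback', 'no_answer') → 600
call_id=30: line >= 2 or disposition in ('wrong_num', 'callback', 'no_answer') → 1590
call_id=31: line >= 2 or disposition in ('wrong_num', 'callback', 'no_answer') → 1105

1695, 1030, 495, 615, 153, 46, 1420, 1155, -126, 600, 1590, 1105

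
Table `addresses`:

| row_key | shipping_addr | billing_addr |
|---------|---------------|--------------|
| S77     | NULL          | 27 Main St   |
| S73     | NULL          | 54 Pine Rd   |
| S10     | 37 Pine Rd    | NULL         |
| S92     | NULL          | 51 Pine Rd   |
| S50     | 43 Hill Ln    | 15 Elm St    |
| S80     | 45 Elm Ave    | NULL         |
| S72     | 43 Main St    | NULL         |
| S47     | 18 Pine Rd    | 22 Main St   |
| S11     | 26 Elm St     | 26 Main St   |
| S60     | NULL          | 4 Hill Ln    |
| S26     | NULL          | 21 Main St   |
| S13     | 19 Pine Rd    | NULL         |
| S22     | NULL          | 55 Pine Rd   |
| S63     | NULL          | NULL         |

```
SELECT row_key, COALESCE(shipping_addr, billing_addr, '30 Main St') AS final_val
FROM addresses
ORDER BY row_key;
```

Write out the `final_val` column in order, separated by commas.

37 Pine Rd, 26 Elm St, 19 Pine Rd, 55 Pine Rd, 21 Main St, 18 Pine Rd, 43 Hill Ln, 4 Hill Ln, 30 Main St, 43 Main St, 54 Pine Rd, 27 Main St, 45 Elm Ave, 51 Pine Rd

row_key=S10: shipping_addr=37 Pine Rd → 37 Pine Rd
row_key=S11: shipping_addr=26 Elm St → 26 Elm St
row_key=S13: shipping_addr=19 Pine Rd → 19 Pine Rd
row_key=S22: shipping_addr=NULL, billing_addr=55 Pine Rd → 55 Pine Rd
row_key=S26: shipping_addr=NULL, billing_addr=21 Main St → 21 Main St
row_key=S47: shipping_addr=18 Pine Rd → 18 Pine Rd
row_key=S50: shipping_addr=43 Hill Ln → 43 Hill Ln
row_key=S60: shipping_addr=NULL, billing_addr=4 Hill Ln → 4 Hill Ln
row_key=S63: shipping_addr=NULL, billing_addr=NULL, → literal 30 Main St → 30 Main St
row_key=S72: shipping_addr=43 Main St → 43 Main St
row_key=S73: shipping_addr=NULL, billing_addr=54 Pine Rd → 54 Pine Rd
row_key=S77: shipping_addr=NULL, billing_addr=27 Main St → 27 Main St
row_key=S80: shipping_addr=45 Elm Ave → 45 Elm Ave
row_key=S92: shipping_addr=NULL, billing_addr=51 Pine Rd → 51 Pine Rd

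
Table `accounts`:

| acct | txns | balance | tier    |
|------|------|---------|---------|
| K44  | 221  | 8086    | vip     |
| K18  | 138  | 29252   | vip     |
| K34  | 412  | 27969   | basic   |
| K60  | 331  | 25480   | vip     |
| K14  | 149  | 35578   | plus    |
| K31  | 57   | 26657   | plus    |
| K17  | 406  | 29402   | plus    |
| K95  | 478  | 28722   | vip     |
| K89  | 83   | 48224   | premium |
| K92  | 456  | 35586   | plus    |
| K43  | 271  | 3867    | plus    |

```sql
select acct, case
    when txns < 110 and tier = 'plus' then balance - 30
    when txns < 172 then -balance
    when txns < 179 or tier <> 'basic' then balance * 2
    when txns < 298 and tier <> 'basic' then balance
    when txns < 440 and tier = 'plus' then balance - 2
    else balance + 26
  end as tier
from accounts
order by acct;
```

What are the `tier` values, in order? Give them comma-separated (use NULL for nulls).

-35578, 58804, -29252, 26627, 27995, 7734, 16172, 50960, -48224, 71172, 57444

acct=K14: txns < 172 → -35578
acct=K17: txns < 179 or tier <> 'basic' → 58804
acct=K18: txns < 172 → -29252
acct=K31: txns < 110 and tier = 'plus' → 26627
acct=K34: ELSE → 27995
acct=K43: txns < 179 or tier <> 'basic' → 7734
acct=K44: txns < 179 or tier <> 'basic' → 16172
acct=K60: txns < 179 or tier <> 'basic' → 50960
acct=K89: txns < 172 → -48224
acct=K92: txns < 179 or tier <> 'basic' → 71172
acct=K95: txns < 179 or tier <> 'basic' → 57444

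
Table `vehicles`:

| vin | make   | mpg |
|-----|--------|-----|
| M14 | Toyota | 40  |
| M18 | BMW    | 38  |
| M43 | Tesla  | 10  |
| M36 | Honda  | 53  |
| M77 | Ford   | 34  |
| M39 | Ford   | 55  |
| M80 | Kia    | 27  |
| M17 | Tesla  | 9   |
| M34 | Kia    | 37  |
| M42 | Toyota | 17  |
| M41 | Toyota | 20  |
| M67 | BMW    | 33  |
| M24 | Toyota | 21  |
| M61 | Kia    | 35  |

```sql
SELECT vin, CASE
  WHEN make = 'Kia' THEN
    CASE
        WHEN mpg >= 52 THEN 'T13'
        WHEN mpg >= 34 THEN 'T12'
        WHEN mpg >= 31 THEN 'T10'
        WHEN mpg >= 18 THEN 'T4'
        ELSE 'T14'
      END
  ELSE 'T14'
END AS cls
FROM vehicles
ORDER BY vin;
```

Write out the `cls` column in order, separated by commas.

T14, T14, T14, T14, T12, T14, T14, T14, T14, T14, T12, T14, T14, T4

vin=M14: make='Toyota' → outer ELSE → T14
vin=M17: make='Tesla' → outer ELSE → T14
vin=M18: make='BMW' → outer ELSE → T14
vin=M24: make='Toyota' → outer ELSE → T14
vin=M34: make='Kia' → inner[mpg >= 34] → T12
vin=M36: make='Honda' → outer ELSE → T14
vin=M39: make='Ford' → outer ELSE → T14
vin=M41: make='Toyota' → outer ELSE → T14
vin=M42: make='Toyota' → outer ELSE → T14
vin=M43: make='Tesla' → outer ELSE → T14
vin=M61: make='Kia' → inner[mpg >= 34] → T12
vin=M67: make='BMW' → outer ELSE → T14
vin=M77: make='Ford' → outer ELSE → T14
vin=M80: make='Kia' → inner[mpg >= 18] → T4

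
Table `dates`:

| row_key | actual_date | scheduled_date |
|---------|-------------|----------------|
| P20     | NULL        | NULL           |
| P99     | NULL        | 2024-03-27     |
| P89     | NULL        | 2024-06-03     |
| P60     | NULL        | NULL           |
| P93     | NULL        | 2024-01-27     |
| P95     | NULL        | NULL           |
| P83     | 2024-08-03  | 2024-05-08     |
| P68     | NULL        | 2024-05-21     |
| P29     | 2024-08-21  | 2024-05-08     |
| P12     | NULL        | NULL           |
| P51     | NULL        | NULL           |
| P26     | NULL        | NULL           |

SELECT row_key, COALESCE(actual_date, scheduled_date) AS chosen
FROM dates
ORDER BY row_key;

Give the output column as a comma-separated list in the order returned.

NULL, NULL, NULL, 2024-08-21, NULL, NULL, 2024-05-21, 2024-08-03, 2024-06-03, 2024-01-27, NULL, 2024-03-27

row_key=P12: actual_date=NULL, scheduled_date=NULL (all NULL) → NULL
row_key=P20: actual_date=NULL, scheduled_date=NULL (all NULL) → NULL
row_key=P26: actual_date=NULL, scheduled_date=NULL (all NULL) → NULL
row_key=P29: actual_date=2024-08-21 → 2024-08-21
row_key=P51: actual_date=NULL, scheduled_date=NULL (all NULL) → NULL
row_key=P60: actual_date=NULL, scheduled_date=NULL (all NULL) → NULL
row_key=P68: actual_date=NULL, scheduled_date=2024-05-21 → 2024-05-21
row_key=P83: actual_date=2024-08-03 → 2024-08-03
row_key=P89: actual_date=NULL, scheduled_date=2024-06-03 → 2024-06-03
row_key=P93: actual_date=NULL, scheduled_date=2024-01-27 → 2024-01-27
row_key=P95: actual_date=NULL, scheduled_date=NULL (all NULL) → NULL
row_key=P99: actual_date=NULL, scheduled_date=2024-03-27 → 2024-03-27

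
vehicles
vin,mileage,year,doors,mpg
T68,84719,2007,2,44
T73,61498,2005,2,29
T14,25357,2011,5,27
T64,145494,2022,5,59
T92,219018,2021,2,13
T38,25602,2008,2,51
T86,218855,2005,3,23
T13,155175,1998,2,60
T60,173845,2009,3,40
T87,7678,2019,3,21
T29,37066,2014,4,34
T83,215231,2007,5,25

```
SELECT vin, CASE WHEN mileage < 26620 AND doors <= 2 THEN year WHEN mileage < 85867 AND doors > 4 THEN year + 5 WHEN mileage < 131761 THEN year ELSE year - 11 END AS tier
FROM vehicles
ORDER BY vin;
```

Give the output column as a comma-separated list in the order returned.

vin=T13: ELSE → 1987
vin=T14: mileage < 85867 AND doors > 4 → 2016
vin=T29: mileage < 131761 → 2014
vin=T38: mileage < 26620 AND doors <= 2 → 2008
vin=T60: ELSE → 1998
vin=T64: ELSE → 2011
vin=T68: mileage < 131761 → 2007
vin=T73: mileage < 131761 → 2005
vin=T83: ELSE → 1996
vin=T86: ELSE → 1994
vin=T87: mileage < 131761 → 2019
vin=T92: ELSE → 2010

1987, 2016, 2014, 2008, 1998, 2011, 2007, 2005, 1996, 1994, 2019, 2010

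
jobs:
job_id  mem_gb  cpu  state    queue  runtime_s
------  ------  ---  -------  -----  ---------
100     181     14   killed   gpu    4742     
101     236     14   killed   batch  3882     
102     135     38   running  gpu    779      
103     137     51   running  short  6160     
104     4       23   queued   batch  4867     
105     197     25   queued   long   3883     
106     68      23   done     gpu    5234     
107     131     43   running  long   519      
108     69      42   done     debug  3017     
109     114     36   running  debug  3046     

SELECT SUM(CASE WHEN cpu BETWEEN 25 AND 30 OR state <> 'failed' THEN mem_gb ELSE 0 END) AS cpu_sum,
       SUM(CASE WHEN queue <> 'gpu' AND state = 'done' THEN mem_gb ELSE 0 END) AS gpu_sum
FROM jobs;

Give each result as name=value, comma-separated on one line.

cpu_sum=1272, gpu_sum=69

[cpu_sum: cpu BETWEEN 25 AND 30 OR state <> 'failed']
job_id=100: ✓ → 181
job_id=101: ✓ → 236
job_id=102: ✓ → 135
job_id=103: ✓ → 137
job_id=104: ✓ → 4
job_id=105: ✓ → 197
job_id=106: ✓ → 68
job_id=107: ✓ → 131
job_id=108: ✓ → 69
job_id=109: ✓ → 114
cpu_sum = 181 + 236 + 135 + 137 + 4 + 197 + 68 + 131 + 69 + 114 = 1272
—
[gpu_sum: queue <> 'gpu' AND state = 'done']
job_id=100: ✗
job_id=101: ✗
job_id=102: ✗
job_id=103: ✗
job_id=104: ✗
job_id=105: ✗
job_id=106: ✗
job_id=107: ✗
job_id=108: ✓ → 69
job_id=109: ✗
gpu_sum = 69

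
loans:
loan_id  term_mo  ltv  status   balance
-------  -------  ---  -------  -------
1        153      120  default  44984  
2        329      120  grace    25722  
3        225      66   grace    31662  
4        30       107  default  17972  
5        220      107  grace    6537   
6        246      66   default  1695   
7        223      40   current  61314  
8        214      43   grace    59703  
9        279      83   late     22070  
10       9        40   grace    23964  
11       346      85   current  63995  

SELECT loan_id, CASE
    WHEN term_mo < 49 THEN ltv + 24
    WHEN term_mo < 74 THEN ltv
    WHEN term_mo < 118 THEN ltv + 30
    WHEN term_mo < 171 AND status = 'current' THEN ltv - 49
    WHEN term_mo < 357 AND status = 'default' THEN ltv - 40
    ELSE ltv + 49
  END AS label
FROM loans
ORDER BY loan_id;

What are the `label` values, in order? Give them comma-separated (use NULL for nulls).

80, 169, 115, 131, 156, 26, 89, 92, 132, 64, 134

loan_id=1: term_mo < 357 AND status = 'default' → 80
loan_id=2: ELSE → 169
loan_id=3: ELSE → 115
loan_id=4: term_mo < 49 → 131
loan_id=5: ELSE → 156
loan_id=6: term_mo < 357 AND status = 'default' → 26
loan_id=7: ELSE → 89
loan_id=8: ELSE → 92
loan_id=9: ELSE → 132
loan_id=10: term_mo < 49 → 64
loan_id=11: ELSE → 134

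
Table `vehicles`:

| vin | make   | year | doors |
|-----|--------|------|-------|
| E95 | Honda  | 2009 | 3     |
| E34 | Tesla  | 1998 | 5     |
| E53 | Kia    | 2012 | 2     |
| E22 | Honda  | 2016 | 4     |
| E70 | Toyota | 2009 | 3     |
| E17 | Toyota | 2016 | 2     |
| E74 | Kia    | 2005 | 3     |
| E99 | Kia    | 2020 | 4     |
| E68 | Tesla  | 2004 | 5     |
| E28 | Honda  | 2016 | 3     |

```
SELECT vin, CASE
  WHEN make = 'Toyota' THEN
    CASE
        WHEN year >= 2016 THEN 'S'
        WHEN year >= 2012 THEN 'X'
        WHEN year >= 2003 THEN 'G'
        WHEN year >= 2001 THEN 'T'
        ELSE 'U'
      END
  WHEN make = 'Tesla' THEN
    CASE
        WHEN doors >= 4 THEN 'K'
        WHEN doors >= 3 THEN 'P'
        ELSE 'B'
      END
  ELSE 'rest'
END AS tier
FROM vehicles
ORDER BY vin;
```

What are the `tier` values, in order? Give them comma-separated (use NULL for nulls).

S, rest, rest, K, rest, K, G, rest, rest, rest

vin=E17: make='Toyota' → inner[year >= 2016] → S
vin=E22: make='Honda' → outer ELSE → rest
vin=E28: make='Honda' → outer ELSE → rest
vin=E34: make='Tesla' → inner[doors >= 4] → K
vin=E53: make='Kia' → outer ELSE → rest
vin=E68: make='Tesla' → inner[doors >= 4] → K
vin=E70: make='Toyota' → inner[year >= 2003] → G
vin=E74: make='Kia' → outer ELSE → rest
vin=E95: make='Honda' → outer ELSE → rest
vin=E99: make='Kia' → outer ELSE → rest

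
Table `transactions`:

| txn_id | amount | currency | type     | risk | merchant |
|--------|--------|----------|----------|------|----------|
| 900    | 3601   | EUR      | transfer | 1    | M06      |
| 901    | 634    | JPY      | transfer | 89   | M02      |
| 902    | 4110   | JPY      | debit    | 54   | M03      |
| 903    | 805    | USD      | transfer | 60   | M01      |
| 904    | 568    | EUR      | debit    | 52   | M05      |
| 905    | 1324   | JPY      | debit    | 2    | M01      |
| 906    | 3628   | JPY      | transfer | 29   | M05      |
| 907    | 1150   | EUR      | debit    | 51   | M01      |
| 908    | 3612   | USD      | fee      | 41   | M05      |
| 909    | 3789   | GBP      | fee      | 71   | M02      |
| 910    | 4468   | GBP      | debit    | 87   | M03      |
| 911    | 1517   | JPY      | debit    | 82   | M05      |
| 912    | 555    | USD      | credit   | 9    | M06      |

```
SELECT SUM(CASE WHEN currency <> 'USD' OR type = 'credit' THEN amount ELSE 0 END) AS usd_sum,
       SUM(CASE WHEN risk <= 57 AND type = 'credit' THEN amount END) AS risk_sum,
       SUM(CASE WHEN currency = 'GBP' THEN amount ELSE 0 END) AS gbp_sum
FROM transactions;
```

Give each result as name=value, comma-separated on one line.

usd_sum=25344, risk_sum=555, gbp_sum=8257

[usd_sum: currency <> 'USD' OR type = 'credit']
txn_id=900: ✓ → 3601
txn_id=901: ✓ → 634
txn_id=902: ✓ → 4110
txn_id=903: ✗
txn_id=904: ✓ → 568
txn_id=905: ✓ → 1324
txn_id=906: ✓ → 3628
txn_id=907: ✓ → 1150
txn_id=908: ✗
txn_id=909: ✓ → 3789
txn_id=910: ✓ → 4468
txn_id=911: ✓ → 1517
txn_id=912: ✓ → 555
usd_sum = 3601 + 634 + 4110 + 568 + 1324 + 3628 + 1150 + 3789 + 4468 + 1517 + 555 = 25344
—
[risk_sum: risk <= 57 AND type = 'credit']
txn_id=900: ✗
txn_id=901: ✗
txn_id=902: ✗
txn_id=903: ✗
txn_id=904: ✗
txn_id=905: ✗
txn_id=906: ✗
txn_id=907: ✗
txn_id=908: ✗
txn_id=909: ✗
txn_id=910: ✗
txn_id=911: ✗
txn_id=912: ✓ → 555
risk_sum = 555
—
[gbp_sum: currency = 'GBP']
txn_id=900: ✗
txn_id=901: ✗
txn_id=902: ✗
txn_id=903: ✗
txn_id=904: ✗
txn_id=905: ✗
txn_id=906: ✗
txn_id=907: ✗
txn_id=908: ✗
txn_id=909: ✓ → 3789
txn_id=910: ✓ → 4468
txn_id=911: ✗
txn_id=912: ✗
gbp_sum = 3789 + 4468 = 8257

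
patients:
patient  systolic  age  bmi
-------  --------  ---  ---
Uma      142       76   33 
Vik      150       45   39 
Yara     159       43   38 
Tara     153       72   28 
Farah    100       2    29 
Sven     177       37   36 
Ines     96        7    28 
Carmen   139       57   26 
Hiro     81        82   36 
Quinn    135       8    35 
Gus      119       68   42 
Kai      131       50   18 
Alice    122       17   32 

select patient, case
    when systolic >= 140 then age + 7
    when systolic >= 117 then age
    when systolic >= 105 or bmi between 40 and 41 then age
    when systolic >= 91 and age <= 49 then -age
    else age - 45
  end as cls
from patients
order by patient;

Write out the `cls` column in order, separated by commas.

17, 57, -2, 68, 37, -7, 50, 8, 44, 79, 83, 52, 50

patient=Alice: systolic >= 117 → 17
patient=Carmen: systolic >= 117 → 57
patient=Farah: systolic >= 91 and age <= 49 → -2
patient=Gus: systolic >= 117 → 68
patient=Hiro: ELSE → 37
patient=Ines: systolic >= 91 and age <= 49 → -7
patient=Kai: systolic >= 117 → 50
patient=Quinn: systolic >= 117 → 8
patient=Sven: systolic >= 140 → 44
patient=Tara: systolic >= 140 → 79
patient=Uma: systolic >= 140 → 83
patient=Vik: systolic >= 140 → 52
patient=Yara: systolic >= 140 → 50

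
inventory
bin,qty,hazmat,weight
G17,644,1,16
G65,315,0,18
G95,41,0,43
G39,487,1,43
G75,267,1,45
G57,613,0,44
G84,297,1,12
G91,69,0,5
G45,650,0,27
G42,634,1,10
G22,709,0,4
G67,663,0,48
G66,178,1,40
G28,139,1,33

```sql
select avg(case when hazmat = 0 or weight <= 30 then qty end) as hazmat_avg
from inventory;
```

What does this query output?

463.5

bin=G17: ✓ → 644
bin=G65: ✓ → 315
bin=G95: ✓ → 41
bin=G39: ✗
bin=G75: ✗
bin=G57: ✓ → 613
bin=G84: ✓ → 297
bin=G91: ✓ → 69
bin=G45: ✓ → 650
bin=G42: ✓ → 634
bin=G22: ✓ → 709
bin=G67: ✓ → 663
bin=G66: ✗
bin=G28: ✗
hazmat_avg = (644 + 315 + 41 + 613 + 297 + 69 + 650 + 634 + 709 + 663) / 10 = 463.5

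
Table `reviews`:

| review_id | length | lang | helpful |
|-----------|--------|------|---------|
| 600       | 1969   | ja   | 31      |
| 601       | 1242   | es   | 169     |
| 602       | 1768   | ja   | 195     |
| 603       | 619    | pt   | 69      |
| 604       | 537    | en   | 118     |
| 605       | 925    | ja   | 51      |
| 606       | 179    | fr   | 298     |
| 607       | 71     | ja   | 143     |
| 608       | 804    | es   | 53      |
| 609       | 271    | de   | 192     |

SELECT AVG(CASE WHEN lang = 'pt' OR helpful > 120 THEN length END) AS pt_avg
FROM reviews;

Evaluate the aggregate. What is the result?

691.6666666667

review_id=600: ✗
review_id=601: ✓ → 1242
review_id=602: ✓ → 1768
review_id=603: ✓ → 619
review_id=604: ✗
review_id=605: ✗
review_id=606: ✓ → 179
review_id=607: ✓ → 71
review_id=608: ✗
review_id=609: ✓ → 271
pt_avg = (1242 + 1768 + 619 + 179 + 71 + 271) / 6 = 691.6666666667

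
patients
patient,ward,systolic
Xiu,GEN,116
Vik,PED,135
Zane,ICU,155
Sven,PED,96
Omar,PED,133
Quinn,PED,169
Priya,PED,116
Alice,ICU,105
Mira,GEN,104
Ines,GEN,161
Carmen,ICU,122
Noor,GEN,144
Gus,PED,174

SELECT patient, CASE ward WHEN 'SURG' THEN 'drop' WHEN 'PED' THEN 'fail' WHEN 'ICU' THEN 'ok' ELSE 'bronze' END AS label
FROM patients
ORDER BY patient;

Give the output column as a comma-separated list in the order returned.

ok, ok, fail, bronze, bronze, bronze, fail, fail, fail, fail, fail, bronze, ok

patient=Alice: ward='ICU' → ok
patient=Carmen: ward='ICU' → ok
patient=Gus: ward='PED' → fail
patient=Ines: ELSE → bronze
patient=Mira: ELSE → bronze
patient=Noor: ELSE → bronze
patient=Omar: ward='PED' → fail
patient=Priya: ward='PED' → fail
patient=Quinn: ward='PED' → fail
patient=Sven: ward='PED' → fail
patient=Vik: ward='PED' → fail
patient=Xiu: ELSE → bronze
patient=Zane: ward='ICU' → ok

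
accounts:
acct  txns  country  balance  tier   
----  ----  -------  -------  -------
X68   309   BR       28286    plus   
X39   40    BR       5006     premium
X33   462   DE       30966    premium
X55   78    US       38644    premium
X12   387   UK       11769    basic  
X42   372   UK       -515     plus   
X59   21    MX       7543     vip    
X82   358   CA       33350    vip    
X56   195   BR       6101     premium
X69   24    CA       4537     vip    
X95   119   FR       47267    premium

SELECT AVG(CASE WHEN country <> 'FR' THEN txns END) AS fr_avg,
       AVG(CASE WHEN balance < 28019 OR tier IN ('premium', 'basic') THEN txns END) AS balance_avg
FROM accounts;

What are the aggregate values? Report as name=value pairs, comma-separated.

[fr_avg: country <> 'FR']
acct=X68: ✓ → 309
acct=X39: ✓ → 40
acct=X33: ✓ → 462
acct=X55: ✓ → 78
acct=X12: ✓ → 387
acct=X42: ✓ → 372
acct=X59: ✓ → 21
acct=X82: ✓ → 358
acct=X56: ✓ → 195
acct=X69: ✓ → 24
acct=X95: ✗
fr_avg = (309 + 40 + 462 + 78 + 387 + 372 + 21 + 358 + 195 + 24) / 10 = 224.6
—
[balance_avg: balance < 28019 OR tier IN ('premium', 'basic')]
acct=X68: ✗
acct=X39: ✓ → 40
acct=X33: ✓ → 462
acct=X55: ✓ → 78
acct=X12: ✓ → 387
acct=X42: ✓ → 372
acct=X59: ✓ → 21
acct=X82: ✗
acct=X56: ✓ → 195
acct=X69: ✓ → 24
acct=X95: ✓ → 119
balance_avg = (40 + 462 + 78 + 387 + 372 + 21 + 195 + 24 + 119) / 9 = 188.6666666667

fr_avg=224.6, balance_avg=188.6666666667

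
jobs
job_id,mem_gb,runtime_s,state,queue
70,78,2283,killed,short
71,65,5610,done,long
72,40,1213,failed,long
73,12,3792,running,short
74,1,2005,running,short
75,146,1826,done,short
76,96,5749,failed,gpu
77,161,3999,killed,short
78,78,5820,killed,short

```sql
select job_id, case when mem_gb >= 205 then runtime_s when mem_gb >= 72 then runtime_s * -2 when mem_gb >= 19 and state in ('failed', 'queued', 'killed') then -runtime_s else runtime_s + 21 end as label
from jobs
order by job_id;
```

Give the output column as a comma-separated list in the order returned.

job_id=70: mem_gb >= 72 → -4566
job_id=71: ELSE → 5631
job_id=72: mem_gb >= 19 and state in ('failed', 'queued', 'killed') → -1213
job_id=73: ELSE → 3813
job_id=74: ELSE → 2026
job_id=75: mem_gb >= 72 → -3652
job_id=76: mem_gb >= 72 → -11498
job_id=77: mem_gb >= 72 → -7998
job_id=78: mem_gb >= 72 → -11640

-4566, 5631, -1213, 3813, 2026, -3652, -11498, -7998, -11640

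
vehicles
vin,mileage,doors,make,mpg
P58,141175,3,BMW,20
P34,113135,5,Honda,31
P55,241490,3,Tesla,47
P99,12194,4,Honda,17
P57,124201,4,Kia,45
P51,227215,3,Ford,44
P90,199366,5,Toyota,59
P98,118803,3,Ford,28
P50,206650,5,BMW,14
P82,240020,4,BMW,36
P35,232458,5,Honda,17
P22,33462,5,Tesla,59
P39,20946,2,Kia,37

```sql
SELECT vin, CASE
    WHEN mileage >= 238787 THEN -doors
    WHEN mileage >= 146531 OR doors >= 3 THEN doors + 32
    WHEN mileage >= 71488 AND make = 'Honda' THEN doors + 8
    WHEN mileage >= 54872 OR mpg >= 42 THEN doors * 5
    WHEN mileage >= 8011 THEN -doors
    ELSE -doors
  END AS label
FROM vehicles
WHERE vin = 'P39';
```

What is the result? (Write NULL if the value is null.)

-2

vin = P39: mileage=20946, doors=2, make=Kia, mpg=37.
mileage >= 238787 → false
mileage >= 146531 OR doors >= 3 → false
mileage >= 71488 AND make = 'Honda' → false
mileage >= 54872 OR mpg >= 42 → false
mileage >= 8011 → true → -2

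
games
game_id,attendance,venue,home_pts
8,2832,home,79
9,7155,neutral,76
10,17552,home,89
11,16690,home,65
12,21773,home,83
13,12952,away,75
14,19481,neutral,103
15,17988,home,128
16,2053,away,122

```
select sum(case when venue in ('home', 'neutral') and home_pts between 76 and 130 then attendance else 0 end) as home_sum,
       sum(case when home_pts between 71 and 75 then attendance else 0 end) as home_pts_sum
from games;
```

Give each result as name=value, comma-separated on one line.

[home_sum: venue in ('home', 'neutral') and home_pts between 76 and 130]
game_id=8: ✓ → 2832
game_id=9: ✓ → 7155
game_id=10: ✓ → 17552
game_id=11: ✗
game_id=12: ✓ → 21773
game_id=13: ✗
game_id=14: ✓ → 19481
game_id=15: ✓ → 17988
game_id=16: ✗
home_sum = 2832 + 7155 + 17552 + 21773 + 19481 + 17988 = 86781
—
[home_pts_sum: home_pts between 71 and 75]
game_id=8: ✗
game_id=9: ✗
game_id=10: ✗
game_id=11: ✗
game_id=12: ✗
game_id=13: ✓ → 12952
game_id=14: ✗
game_id=15: ✗
game_id=16: ✗
home_pts_sum = 12952

home_sum=86781, home_pts_sum=12952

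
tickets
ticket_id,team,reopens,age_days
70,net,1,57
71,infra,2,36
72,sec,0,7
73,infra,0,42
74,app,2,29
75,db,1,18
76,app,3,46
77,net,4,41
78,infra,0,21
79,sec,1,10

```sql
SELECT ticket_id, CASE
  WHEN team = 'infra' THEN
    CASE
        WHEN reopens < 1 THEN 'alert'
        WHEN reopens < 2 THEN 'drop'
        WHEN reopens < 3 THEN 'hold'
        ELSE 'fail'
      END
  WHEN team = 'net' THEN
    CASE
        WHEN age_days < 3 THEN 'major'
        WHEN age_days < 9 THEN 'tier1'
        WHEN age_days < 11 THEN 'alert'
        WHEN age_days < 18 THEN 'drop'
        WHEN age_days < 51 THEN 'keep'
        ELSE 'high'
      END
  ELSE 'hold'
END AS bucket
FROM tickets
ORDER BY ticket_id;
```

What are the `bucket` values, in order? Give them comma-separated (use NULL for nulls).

high, hold, hold, alert, hold, hold, hold, keep, alert, hold

ticket_id=70: team='net' → inner[ELSE] → high
ticket_id=71: team='infra' → inner[reopens < 3] → hold
ticket_id=72: team='sec' → outer ELSE → hold
ticket_id=73: team='infra' → inner[reopens < 1] → alert
ticket_id=74: team='app' → outer ELSE → hold
ticket_id=75: team='db' → outer ELSE → hold
ticket_id=76: team='app' → outer ELSE → hold
ticket_id=77: team='net' → inner[age_days < 51] → keep
ticket_id=78: team='infra' → inner[reopens < 1] → alert
ticket_id=79: team='sec' → outer ELSE → hold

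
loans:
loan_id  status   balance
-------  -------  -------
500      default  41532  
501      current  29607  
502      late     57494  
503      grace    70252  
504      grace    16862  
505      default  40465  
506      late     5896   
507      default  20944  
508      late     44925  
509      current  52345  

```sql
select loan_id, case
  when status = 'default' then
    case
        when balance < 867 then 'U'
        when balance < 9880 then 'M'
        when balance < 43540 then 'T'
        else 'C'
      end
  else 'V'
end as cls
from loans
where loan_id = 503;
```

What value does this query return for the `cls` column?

V

loan_id = 503: status=grace, balance=70252.
status='grace' → outer ELSE → V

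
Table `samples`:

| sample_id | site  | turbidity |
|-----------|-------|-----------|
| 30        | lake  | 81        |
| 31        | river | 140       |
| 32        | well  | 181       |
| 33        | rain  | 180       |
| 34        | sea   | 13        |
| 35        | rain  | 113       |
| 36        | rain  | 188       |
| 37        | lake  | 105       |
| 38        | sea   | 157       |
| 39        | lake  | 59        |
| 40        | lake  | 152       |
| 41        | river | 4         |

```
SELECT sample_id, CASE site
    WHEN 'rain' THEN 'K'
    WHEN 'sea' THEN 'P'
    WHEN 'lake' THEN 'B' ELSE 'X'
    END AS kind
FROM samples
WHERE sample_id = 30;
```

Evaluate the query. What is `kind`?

B

sample_id = 30: site=lake, turbidity=81.
site='rain' → false
site='sea' → false
site='lake' → true → B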